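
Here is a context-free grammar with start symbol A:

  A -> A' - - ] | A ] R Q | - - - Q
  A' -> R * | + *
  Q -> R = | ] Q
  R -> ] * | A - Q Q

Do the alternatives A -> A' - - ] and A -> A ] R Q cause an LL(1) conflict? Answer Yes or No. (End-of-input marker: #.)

Yes

FIRST(A' - - ]) = { +, -, ] } and FIRST(A ] R Q) = { +, -, ] }.
Both contain +, so the two alternatives are not disjoint — LL(1) conflict.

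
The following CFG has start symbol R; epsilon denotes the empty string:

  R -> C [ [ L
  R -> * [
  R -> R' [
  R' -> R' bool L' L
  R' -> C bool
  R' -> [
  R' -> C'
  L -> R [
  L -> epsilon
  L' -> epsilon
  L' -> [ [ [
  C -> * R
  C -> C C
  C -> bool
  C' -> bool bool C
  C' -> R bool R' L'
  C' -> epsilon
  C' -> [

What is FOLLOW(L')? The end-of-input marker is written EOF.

In R' -> R' bool L' L: add FIRST(L)\{epsilon} = { *, [, bool }.
  Since L is nullable, also add FOLLOW(R') = { [, bool }.
In C' -> R bool R' L': L' is at the end, add FOLLOW(C') = { [, bool }.
Union: FOLLOW(L') = { *, [, bool }.

{ *, [, bool }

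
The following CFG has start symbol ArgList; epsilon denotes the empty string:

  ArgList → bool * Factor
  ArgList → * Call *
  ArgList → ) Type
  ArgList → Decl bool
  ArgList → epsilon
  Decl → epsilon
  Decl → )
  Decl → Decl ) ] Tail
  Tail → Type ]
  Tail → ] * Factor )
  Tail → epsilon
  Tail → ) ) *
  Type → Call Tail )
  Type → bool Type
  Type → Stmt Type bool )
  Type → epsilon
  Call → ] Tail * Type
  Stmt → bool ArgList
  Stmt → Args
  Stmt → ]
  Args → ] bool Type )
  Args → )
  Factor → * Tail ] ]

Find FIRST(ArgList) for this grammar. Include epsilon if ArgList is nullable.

ArgList → bool * Factor contributes {bool}.
ArgList → * Call * contributes {*}.
ArgList → ) Type contributes {)}.
From ArgList → Decl bool: Decl nullable, take FIRST(Decl) ∪ {bool} = { ), bool }.
ArgList → epsilon contributes epsilon.
Union: FIRST(ArgList) = { ), *, bool, epsilon }.

{ ), *, bool, epsilon }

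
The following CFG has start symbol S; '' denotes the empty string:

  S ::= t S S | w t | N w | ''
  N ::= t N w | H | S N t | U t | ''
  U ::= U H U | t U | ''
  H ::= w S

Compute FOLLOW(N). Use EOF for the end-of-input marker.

{ t, w }

In S ::= N w: add FIRST(w) = { w }.
In N ::= t N w: add FIRST(w) = { w }.
In N ::= S N t: add FIRST(t) = { t }.
Union: FOLLOW(N) = { t, w }.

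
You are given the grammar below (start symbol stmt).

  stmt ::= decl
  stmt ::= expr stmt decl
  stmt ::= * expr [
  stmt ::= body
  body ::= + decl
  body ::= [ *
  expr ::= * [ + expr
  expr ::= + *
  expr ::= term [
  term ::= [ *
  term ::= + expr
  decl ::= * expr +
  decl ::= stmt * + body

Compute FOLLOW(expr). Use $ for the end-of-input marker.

{ *, +, [ }

In stmt ::= expr stmt decl: add FIRST(stmt decl) = { *, +, [ }.
In stmt ::= * expr [: add FIRST([) = { [ }.
In expr ::= * [ + expr: expr is at the end, add FOLLOW(expr) = { *, +, [ }.
In term ::= + expr: expr is at the end, add FOLLOW(term) = { [ }.
In decl ::= * expr +: add FIRST(+) = { + }.
Union: FOLLOW(expr) = { *, +, [ }.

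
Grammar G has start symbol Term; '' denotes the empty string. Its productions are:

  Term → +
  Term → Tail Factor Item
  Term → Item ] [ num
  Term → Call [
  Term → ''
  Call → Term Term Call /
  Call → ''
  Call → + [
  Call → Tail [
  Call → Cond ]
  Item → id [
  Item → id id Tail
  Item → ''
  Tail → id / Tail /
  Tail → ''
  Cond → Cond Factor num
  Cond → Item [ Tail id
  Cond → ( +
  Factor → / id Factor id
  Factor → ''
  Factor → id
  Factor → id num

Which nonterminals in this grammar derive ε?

Directly nullable (have an ''-production): Term, Call, Item, Tail, Factor.
No other nonterminal has a production whose RHS symbols are all nullable.

{ Call, Factor, Item, Tail, Term }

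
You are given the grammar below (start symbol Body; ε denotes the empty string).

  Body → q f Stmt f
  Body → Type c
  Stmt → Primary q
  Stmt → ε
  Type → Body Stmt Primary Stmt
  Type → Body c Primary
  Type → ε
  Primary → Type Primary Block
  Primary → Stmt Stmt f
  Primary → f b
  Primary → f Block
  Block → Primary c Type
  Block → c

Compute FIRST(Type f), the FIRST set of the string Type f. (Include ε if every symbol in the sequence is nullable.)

{ c, f, q }

Add FIRST(Type)\{ε} = { c, q }; Type is nullable, continue.
f is a terminal; add {f} and stop.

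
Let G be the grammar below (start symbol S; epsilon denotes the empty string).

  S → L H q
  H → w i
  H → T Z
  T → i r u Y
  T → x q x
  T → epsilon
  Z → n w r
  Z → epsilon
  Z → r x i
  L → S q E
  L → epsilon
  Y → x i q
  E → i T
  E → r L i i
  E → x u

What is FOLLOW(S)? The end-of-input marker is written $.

S is the start symbol, so $ ∈ FOLLOW(S).
In L → S q E: add FIRST(q E) = { q }.
Union: FOLLOW(S) = { $, q }.

{ $, q }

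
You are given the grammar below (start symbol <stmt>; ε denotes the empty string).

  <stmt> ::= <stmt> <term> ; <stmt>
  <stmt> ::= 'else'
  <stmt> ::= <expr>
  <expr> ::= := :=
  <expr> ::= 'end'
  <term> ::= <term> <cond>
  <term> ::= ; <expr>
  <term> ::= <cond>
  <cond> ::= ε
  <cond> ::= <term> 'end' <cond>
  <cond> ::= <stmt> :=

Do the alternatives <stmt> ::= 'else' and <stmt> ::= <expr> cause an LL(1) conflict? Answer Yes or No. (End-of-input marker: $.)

FIRST('else') = { 'else' } and FIRST(<expr>) = { 'end', := }.
The FIRST sets are disjoint and neither alternative is nullable — no conflict.

No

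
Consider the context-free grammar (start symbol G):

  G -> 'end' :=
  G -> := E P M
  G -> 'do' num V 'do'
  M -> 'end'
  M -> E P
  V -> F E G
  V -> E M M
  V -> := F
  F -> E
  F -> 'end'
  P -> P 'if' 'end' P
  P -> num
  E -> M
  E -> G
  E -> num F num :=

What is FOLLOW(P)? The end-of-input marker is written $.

In G -> := E P M: add FIRST(M) = { 'do', 'end', :=, num }.
In M -> E P: P is at the end, add FOLLOW(M) = { $, 'do', 'end', :=, num }.
In P -> P 'if' 'end' P: add FIRST('if' 'end' P) = { 'if' }.
In P -> P 'if' 'end' P: P is at the end, add FOLLOW(P) = { $, 'do', 'end', 'if', :=, num }.
Union: FOLLOW(P) = { $, 'do', 'end', 'if', :=, num }.

{ $, 'do', 'end', 'if', :=, num }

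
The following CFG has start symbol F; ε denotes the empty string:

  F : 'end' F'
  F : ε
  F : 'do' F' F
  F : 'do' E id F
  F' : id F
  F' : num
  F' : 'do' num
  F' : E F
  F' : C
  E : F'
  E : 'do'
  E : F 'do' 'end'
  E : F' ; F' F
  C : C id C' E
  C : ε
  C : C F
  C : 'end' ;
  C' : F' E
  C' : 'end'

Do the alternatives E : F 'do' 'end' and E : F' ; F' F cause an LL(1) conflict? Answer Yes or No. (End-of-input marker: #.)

FIRST(F 'do' 'end') = { 'do', 'end' } and FIRST(F' ; F' F) = { 'do', 'end', ;, id, num }.
Both contain 'do', so the two alternatives are not disjoint — LL(1) conflict.

Yes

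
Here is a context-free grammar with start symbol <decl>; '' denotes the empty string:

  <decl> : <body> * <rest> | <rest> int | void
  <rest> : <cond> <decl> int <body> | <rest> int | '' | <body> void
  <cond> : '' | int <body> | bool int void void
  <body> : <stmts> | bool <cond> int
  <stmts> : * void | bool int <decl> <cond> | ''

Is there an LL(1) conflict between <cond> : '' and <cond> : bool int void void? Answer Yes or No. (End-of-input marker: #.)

FIRST('') = { '' } and FIRST(bool int void void) = { bool }.
The first alternative is nullable and FOLLOW(<cond>) = { #, *, bool, int, void } shares bool with FIRST of the second — conflict.

Yes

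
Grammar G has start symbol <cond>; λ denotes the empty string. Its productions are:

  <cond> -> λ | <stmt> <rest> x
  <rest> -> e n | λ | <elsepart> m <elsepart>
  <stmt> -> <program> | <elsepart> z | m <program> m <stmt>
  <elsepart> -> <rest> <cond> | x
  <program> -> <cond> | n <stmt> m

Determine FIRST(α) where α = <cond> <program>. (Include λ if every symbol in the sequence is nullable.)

Add FIRST(<cond>)\{λ} = { e, m, n, x, z }; <cond> is nullable, continue.
Add FIRST(<program>)\{λ} = { e, m, n, x, z }; <program> is nullable, continue.
Every symbol is nullable, so include λ.

{ e, m, n, x, z, λ }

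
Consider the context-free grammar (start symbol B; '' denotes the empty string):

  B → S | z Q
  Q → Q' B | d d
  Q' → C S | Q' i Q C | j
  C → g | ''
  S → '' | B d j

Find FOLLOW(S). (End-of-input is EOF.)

In B → S: S is at the end, add FOLLOW(B) = { EOF, d, g, i, z }.
In Q' → C S: S is at the end, add FOLLOW(Q') = { EOF, d, g, i, z }.
Union: FOLLOW(S) = { EOF, d, g, i, z }.

{ EOF, d, g, i, z }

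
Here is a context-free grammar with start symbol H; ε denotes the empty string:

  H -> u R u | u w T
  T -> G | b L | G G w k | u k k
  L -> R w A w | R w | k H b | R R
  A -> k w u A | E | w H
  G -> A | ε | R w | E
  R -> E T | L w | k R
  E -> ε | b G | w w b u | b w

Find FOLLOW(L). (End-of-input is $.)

{ $, b, k, u, w }

In T -> b L: L is at the end, add FOLLOW(T) = { $, b, k, u, w }.
In R -> L w: add FIRST(w) = { w }.
Union: FOLLOW(L) = { $, b, k, u, w }.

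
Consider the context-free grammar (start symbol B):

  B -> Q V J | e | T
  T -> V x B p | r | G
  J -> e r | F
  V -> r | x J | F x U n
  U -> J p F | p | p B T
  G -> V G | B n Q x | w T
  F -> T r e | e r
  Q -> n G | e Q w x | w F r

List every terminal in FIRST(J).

{ e, n, r, w, x }

J -> e r contributes {e}.
From J -> F: add FIRST(F) = { e, n, r, w, x }.
Union: FIRST(J) = { e, n, r, w, x }.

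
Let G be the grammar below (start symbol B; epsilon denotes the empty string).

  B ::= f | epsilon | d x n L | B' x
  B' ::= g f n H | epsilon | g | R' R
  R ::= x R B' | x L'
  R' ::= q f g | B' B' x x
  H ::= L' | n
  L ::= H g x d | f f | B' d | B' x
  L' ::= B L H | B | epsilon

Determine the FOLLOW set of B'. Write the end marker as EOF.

In B ::= B' x: add FIRST(x) = { x }.
In R ::= x R B': B' is at the end, add FOLLOW(R) = { d, g, q, x }.
In R' ::= B' B' x x: add FIRST(B' x x) = { g, q, x }.
In R' ::= B' B' x x: add FIRST(x x) = { x }.
In L ::= B' d: add FIRST(d) = { d }.
In L ::= B' x: add FIRST(x) = { x }.
Union: FOLLOW(B') = { d, g, q, x }.

{ d, g, q, x }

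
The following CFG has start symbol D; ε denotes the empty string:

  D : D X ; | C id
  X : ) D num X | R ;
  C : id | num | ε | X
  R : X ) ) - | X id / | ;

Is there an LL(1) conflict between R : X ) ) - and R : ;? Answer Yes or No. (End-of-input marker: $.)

Yes

FIRST(X ) ) -) = { ), ; } and FIRST(;) = { ; }.
Both contain ;, so the two alternatives are not disjoint — LL(1) conflict.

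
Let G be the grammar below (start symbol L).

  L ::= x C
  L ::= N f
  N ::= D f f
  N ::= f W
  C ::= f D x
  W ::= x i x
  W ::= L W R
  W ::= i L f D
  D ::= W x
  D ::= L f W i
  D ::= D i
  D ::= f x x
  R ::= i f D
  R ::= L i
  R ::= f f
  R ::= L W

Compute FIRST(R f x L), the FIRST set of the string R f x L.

{ f, i, x }

Add FIRST(R) = { f, i, x }; R is not nullable, stop.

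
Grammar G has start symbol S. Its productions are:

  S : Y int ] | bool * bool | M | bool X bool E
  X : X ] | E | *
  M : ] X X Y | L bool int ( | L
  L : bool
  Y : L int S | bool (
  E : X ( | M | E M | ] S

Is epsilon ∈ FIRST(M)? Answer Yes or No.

No nonterminal in this grammar is nullable.
No production of M has an RHS whose symbols are all nullable, so M is not nullable.

No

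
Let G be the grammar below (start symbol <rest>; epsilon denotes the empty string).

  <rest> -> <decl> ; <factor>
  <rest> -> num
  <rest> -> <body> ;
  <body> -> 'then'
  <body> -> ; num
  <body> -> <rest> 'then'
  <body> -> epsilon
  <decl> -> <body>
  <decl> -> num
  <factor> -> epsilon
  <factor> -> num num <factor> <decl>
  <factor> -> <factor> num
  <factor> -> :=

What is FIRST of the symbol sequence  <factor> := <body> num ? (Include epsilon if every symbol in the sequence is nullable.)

{ :=, num }

Add FIRST(<factor>)\{epsilon} = { :=, num }; <factor> is nullable, continue.
:= is a terminal; add {:=} and stop.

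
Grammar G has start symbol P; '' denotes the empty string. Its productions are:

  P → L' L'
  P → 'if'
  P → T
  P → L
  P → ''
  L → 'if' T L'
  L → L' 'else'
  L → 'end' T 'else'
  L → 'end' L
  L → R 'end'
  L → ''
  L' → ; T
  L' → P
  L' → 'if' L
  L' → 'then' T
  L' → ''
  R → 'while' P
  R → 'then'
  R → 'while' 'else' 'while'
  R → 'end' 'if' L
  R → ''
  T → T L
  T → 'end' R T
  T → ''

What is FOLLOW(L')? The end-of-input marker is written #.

In P → L' L': add FIRST(L')\{''} = { 'else', 'end', 'if', 'then', 'while', ; }.
  Since L' is nullable, also add FOLLOW(P) = { #, 'else', 'end', 'if', 'then', 'while', ; }.
In P → L' L': L' is at the end, add FOLLOW(P) = { #, 'else', 'end', 'if', 'then', 'while', ; }.
In L → 'if' T L': L' is at the end, add FOLLOW(L) = { #, 'else', 'end', 'if', 'then', 'while', ; }.
In L → L' 'else': add FIRST('else') = { 'else' }.
Union: FOLLOW(L') = { #, 'else', 'end', 'if', 'then', 'while', ; }.

{ #, 'else', 'end', 'if', 'then', 'while', ; }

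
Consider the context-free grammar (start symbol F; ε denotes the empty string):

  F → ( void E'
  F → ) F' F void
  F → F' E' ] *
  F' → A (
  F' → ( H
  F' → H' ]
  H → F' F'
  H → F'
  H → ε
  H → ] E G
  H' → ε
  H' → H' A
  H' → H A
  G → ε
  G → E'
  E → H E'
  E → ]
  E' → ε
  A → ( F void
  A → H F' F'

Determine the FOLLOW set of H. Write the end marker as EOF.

{ (, ), ] }

In F' → ( H: H is at the end, add FOLLOW(F') = { (, ), ] }.
In H' → H A: add FIRST(A) = { (, ] }.
In E → H E': add FIRST(E')\{ε} = {  }.
  Since E' is nullable, also add FOLLOW(E) = { (, ), ] }.
In A → H F' F': add FIRST(F' F') = { (, ] }.
Union: FOLLOW(H) = { (, ), ] }.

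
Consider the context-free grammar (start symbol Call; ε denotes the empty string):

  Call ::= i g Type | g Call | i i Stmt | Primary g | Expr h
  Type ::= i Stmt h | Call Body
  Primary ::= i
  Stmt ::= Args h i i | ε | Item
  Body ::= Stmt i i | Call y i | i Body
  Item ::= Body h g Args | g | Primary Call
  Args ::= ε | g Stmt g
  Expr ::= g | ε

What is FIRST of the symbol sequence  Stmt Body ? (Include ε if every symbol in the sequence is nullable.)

Add FIRST(Stmt)\{ε} = { g, h, i }; Stmt is nullable, continue.
Add FIRST(Body) = { g, h, i }; Body is not nullable, stop.

{ g, h, i }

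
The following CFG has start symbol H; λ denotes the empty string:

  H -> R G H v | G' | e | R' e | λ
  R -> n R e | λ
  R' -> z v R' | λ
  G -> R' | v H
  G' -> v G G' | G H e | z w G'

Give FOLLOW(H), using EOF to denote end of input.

H is the start symbol, so EOF ∈ FOLLOW(H).
In H -> R G H v: add FIRST(v) = { v }.
In G -> v H: H is at the end, add FOLLOW(G) = { e, n, v, z }.
In G' -> G H e: add FIRST(e) = { e }.
Union: FOLLOW(H) = { EOF, e, n, v, z }.

{ EOF, e, n, v, z }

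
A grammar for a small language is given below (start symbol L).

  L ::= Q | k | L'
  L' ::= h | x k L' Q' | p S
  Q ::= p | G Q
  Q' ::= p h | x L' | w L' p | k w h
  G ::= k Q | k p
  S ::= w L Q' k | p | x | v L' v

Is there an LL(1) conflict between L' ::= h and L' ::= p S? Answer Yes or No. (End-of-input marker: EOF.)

No

FIRST(h) = { h } and FIRST(p S) = { p }.
The FIRST sets are disjoint and neither alternative is nullable — no conflict.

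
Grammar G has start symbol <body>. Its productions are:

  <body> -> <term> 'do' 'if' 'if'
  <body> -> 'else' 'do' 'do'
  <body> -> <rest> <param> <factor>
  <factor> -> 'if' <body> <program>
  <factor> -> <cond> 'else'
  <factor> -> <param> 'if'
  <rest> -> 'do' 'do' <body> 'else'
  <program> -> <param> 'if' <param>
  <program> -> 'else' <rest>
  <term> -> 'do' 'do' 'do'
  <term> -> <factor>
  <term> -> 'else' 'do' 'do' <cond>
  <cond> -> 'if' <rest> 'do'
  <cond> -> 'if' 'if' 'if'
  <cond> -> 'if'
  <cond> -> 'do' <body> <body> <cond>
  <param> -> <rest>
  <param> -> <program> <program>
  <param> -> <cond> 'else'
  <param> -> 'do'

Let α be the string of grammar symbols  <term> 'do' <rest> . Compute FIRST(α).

Add FIRST(<term>) = { 'do', 'else', 'if' }; <term> is not nullable, stop.

{ 'do', 'else', 'if' }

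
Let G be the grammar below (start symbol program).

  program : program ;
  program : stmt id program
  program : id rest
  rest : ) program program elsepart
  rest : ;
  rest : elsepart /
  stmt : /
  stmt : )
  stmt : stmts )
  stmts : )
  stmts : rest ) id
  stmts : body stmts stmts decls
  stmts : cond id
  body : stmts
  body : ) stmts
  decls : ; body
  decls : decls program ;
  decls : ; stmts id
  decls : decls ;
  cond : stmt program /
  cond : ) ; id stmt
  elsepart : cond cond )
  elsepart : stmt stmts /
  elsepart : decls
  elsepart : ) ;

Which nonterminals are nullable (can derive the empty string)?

No nonterminal has an empty production or an RHS whose symbols are all nullable.

{ } (none)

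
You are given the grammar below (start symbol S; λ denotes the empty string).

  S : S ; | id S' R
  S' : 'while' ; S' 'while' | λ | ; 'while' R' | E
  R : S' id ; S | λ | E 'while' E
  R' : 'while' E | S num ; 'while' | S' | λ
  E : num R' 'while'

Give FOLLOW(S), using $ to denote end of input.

S is the start symbol, so $ ∈ FOLLOW(S).
In S : S ;: add FIRST(;) = { ; }.
In R : S' id ; S: S is at the end, add FOLLOW(R) = { $, ;, num }.
In R' : S num ; 'while': add FIRST(num ; 'while') = { num }.
Union: FOLLOW(S) = { $, ;, num }.

{ $, ;, num }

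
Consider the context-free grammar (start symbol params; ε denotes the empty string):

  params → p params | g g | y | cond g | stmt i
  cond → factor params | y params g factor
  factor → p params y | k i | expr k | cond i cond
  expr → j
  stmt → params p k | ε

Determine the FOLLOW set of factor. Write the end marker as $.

{ g, i, j, k, p, y }

In cond → factor params: add FIRST(params) = { g, i, j, k, p, y }.
In cond → y params g factor: factor is at the end, add FOLLOW(cond) = { g, i, j, k, p, y }.
Union: FOLLOW(factor) = { g, i, j, k, p, y }.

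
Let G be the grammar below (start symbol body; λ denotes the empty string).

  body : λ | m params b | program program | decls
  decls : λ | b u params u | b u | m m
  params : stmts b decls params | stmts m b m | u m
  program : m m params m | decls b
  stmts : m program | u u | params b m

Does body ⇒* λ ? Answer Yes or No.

Yes

body has an λ-production, so body ⇒ λ.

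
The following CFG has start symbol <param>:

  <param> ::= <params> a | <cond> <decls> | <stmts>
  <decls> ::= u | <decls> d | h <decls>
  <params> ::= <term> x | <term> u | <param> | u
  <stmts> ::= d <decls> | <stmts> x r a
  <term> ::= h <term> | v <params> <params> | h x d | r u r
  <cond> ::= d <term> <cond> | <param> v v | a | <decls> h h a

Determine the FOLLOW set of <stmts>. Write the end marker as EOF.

In <param> ::= <stmts>: <stmts> is at the end, add FOLLOW(<param>) = { EOF, a, d, h, r, u, v, x }.
In <stmts> ::= <stmts> x r a: add FIRST(x r a) = { x }.
Union: FOLLOW(<stmts>) = { EOF, a, d, h, r, u, v, x }.

{ EOF, a, d, h, r, u, v, x }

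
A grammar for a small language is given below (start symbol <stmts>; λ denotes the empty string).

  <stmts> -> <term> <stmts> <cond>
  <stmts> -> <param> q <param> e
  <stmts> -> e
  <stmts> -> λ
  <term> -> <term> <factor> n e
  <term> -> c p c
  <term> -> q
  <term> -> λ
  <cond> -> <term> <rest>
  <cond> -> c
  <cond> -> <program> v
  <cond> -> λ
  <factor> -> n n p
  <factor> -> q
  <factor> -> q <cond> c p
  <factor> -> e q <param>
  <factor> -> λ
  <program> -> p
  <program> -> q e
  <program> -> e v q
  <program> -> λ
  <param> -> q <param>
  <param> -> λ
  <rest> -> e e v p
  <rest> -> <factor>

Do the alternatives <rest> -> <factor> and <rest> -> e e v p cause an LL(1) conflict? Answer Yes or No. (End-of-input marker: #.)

Yes

FIRST(<factor>) = { e, n, q, λ } and FIRST(e e v p) = { e }.
Both contain e, so the two alternatives are not disjoint — LL(1) conflict.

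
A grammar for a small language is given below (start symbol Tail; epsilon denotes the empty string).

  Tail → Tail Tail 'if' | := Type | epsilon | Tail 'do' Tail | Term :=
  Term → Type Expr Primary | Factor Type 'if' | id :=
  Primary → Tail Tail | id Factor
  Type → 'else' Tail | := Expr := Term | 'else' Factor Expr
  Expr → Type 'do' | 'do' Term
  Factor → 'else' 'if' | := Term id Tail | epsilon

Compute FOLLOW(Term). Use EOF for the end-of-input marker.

{ EOF, 'do', 'else', 'if', :=, id }

In Tail → Term :=: add FIRST(:=) = { := }.
In Type → := Expr := Term: Term is at the end, add FOLLOW(Type) = { EOF, 'do', 'else', 'if', :=, id }.
In Expr → 'do' Term: Term is at the end, add FOLLOW(Expr) = { EOF, 'do', 'else', 'if', :=, id }.
In Factor → := Term id Tail: add FIRST(id Tail) = { id }.
Union: FOLLOW(Term) = { EOF, 'do', 'else', 'if', :=, id }.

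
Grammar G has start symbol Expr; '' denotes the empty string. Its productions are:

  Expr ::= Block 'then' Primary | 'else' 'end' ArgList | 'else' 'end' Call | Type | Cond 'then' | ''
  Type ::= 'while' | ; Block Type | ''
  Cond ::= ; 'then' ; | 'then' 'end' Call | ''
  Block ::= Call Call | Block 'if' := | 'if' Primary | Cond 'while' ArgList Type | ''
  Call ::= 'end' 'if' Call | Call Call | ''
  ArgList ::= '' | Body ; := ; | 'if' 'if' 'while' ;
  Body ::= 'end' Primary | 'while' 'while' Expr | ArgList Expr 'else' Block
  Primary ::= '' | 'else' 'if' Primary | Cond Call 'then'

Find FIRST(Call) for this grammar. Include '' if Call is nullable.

{ 'end', '' }

Call ::= 'end' 'if' Call contributes {'end'}.
From Call ::= Call Call: Call, Call nullable, take FIRST(Call) ∪ FIRST(Call) = { 'end' }; also '' since the whole RHS is nullable.
Call ::= '' contributes ''.
Union: FIRST(Call) = { 'end', '' }.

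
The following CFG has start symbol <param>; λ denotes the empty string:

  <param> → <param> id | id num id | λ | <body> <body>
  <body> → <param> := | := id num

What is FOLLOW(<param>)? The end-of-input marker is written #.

{ #, :=, id }

<param> is the start symbol, so # ∈ FOLLOW(<param>).
In <param> → <param> id: add FIRST(id) = { id }.
In <body> → <param> :=: add FIRST(:=) = { := }.
Union: FOLLOW(<param>) = { #, :=, id }.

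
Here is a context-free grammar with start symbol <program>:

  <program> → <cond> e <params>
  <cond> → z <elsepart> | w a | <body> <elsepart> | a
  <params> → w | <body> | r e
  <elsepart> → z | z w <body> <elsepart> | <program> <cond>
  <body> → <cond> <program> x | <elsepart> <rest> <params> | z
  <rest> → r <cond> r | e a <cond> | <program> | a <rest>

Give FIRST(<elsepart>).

<elsepart> → z contributes {z}.
<elsepart> → z w <body> <elsepart> contributes {z}.
From <elsepart> → <program> <cond>: add FIRST(<program>) = { a, w, z }.
Union: FIRST(<elsepart>) = { a, w, z }.

{ a, w, z }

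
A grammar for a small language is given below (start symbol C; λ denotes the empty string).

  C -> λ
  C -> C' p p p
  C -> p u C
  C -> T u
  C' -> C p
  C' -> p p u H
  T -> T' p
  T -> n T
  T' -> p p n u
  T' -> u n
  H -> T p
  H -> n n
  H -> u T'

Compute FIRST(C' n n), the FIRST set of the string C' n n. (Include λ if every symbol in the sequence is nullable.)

Add FIRST(C') = { n, p, u }; C' is not nullable, stop.

{ n, p, u }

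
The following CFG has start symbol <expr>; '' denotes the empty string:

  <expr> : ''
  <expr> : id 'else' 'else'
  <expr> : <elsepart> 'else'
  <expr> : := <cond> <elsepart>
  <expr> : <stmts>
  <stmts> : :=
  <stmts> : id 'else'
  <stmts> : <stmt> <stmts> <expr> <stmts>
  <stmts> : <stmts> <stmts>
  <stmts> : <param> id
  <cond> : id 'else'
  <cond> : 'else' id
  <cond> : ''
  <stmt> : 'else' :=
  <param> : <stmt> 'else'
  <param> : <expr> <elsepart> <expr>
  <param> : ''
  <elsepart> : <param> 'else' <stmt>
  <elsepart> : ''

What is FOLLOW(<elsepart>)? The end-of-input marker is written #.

{ #, 'else', :=, id }

In <expr> : <elsepart> 'else': add FIRST('else') = { 'else' }.
In <expr> : := <cond> <elsepart>: <elsepart> is at the end, add FOLLOW(<expr>) = { #, 'else', :=, id }.
In <param> : <expr> <elsepart> <expr>: add FIRST(<expr>)\{''} = { 'else', :=, id }.
  Since <expr> is nullable, also add FOLLOW(<param>) = { 'else', id }.
Union: FOLLOW(<elsepart>) = { #, 'else', :=, id }.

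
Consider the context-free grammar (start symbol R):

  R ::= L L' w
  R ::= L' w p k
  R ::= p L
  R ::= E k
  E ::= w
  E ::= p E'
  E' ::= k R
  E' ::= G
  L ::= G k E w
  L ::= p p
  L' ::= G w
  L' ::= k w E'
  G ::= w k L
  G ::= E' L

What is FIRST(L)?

{ k, p, w }

From L ::= G k E w: add FIRST(G) = { k, w }.
L ::= p p contributes {p}.
Union: FIRST(L) = { k, p, w }.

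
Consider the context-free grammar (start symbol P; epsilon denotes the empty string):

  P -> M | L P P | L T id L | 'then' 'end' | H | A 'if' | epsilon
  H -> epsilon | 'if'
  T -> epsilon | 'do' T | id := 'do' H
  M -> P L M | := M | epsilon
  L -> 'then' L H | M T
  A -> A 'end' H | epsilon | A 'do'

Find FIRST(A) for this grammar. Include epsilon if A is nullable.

{ 'do', 'end', epsilon }

From A -> A 'end' H: A nullable, take FIRST(A) ∪ {'end'} = { 'do', 'end' }.
A -> epsilon contributes epsilon.
From A -> A 'do': A nullable, take FIRST(A) ∪ {'do'} = { 'do', 'end' }.
Union: FIRST(A) = { 'do', 'end', epsilon }.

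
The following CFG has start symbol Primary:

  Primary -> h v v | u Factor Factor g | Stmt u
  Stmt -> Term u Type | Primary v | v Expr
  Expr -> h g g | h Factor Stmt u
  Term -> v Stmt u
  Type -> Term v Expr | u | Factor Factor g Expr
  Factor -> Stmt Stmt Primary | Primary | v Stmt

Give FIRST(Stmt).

{ h, u, v }

From Stmt -> Term u Type: add FIRST(Term) = { v }.
From Stmt -> Primary v: add FIRST(Primary) = { h, u, v }.
Stmt -> v Expr contributes {v}.
Union: FIRST(Stmt) = { h, u, v }.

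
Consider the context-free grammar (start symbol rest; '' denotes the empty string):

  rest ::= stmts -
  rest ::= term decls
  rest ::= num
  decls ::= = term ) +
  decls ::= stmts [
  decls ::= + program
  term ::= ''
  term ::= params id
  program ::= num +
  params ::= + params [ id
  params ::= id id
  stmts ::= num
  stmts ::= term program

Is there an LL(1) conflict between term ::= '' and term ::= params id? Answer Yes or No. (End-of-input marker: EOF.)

Yes

FIRST('') = { '' } and FIRST(params id) = { +, id }.
The first alternative is nullable and FOLLOW(term) = { ), +, =, id, num } shares + with FIRST of the second — conflict.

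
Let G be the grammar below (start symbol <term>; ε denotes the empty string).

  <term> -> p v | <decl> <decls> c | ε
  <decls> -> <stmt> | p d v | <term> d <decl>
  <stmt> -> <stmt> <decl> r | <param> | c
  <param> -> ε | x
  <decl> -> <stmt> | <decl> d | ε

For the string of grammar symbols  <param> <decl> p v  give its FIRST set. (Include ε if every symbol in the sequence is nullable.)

{ c, d, p, r, x }

Add FIRST(<param>)\{ε} = { x }; <param> is nullable, continue.
Add FIRST(<decl>)\{ε} = { c, d, r, x }; <decl> is nullable, continue.
p is a terminal; add {p} and stop.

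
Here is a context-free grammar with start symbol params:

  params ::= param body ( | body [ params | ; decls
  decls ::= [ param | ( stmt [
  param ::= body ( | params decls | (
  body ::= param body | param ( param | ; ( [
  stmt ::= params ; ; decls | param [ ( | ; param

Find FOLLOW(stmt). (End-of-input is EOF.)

In decls ::= ( stmt [: add FIRST([) = { [ }.
Union: FOLLOW(stmt) = { [ }.

{ [ }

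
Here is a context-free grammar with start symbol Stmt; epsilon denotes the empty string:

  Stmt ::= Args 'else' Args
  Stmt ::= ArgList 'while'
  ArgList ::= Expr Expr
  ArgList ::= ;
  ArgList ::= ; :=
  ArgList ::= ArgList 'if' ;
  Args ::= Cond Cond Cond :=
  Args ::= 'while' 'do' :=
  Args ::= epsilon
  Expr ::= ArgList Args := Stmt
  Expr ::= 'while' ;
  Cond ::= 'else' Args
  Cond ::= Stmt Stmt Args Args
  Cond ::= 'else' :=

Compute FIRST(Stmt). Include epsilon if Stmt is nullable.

From Stmt ::= Args 'else' Args: Args nullable, take FIRST(Args) ∪ {'else'} = { 'else', 'while', ; }.
From Stmt ::= ArgList 'while': add FIRST(ArgList) = { 'while', ; }.
Union: FIRST(Stmt) = { 'else', 'while', ; }.

{ 'else', 'while', ; }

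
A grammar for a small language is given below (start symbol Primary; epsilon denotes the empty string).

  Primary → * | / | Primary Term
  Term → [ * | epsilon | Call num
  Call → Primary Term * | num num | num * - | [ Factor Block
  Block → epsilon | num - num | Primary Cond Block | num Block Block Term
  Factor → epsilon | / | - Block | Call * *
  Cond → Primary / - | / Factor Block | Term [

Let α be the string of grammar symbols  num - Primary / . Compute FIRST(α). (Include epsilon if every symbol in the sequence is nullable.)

num is a terminal; add {num} and stop.

{ num }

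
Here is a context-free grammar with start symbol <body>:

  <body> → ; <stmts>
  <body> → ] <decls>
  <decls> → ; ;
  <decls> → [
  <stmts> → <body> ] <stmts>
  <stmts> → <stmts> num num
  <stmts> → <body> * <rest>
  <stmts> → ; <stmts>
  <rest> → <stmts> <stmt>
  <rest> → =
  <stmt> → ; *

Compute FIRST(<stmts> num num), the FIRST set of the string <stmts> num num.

{ ;, ] }

Add FIRST(<stmts>) = { ;, ] }; <stmts> is not nullable, stop.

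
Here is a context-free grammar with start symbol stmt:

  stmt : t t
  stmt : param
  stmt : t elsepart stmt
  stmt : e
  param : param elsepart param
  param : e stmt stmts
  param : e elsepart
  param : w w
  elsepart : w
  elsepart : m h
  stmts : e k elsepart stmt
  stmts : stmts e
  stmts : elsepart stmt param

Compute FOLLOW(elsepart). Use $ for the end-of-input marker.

{ $, e, m, t, w }

In stmt : t elsepart stmt: add FIRST(stmt) = { e, t, w }.
In param : param elsepart param: add FIRST(param) = { e, w }.
In param : e elsepart: elsepart is at the end, add FOLLOW(param) = { $, e, m, w }.
In stmts : e k elsepart stmt: add FIRST(stmt) = { e, t, w }.
In stmts : elsepart stmt param: add FIRST(stmt param) = { e, t, w }.
Union: FOLLOW(elsepart) = { $, e, m, t, w }.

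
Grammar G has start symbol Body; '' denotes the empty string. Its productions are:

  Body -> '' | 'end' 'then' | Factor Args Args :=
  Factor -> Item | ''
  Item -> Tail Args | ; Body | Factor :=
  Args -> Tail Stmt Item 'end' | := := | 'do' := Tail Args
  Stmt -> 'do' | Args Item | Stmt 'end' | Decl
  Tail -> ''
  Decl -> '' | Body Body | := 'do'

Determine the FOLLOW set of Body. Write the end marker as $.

Body is the start symbol, so $ ∈ FOLLOW(Body).
In Item -> ; Body: Body is at the end, add FOLLOW(Item) = { 'do', 'end', :=, ; }.
In Decl -> Body Body: add FIRST(Body)\{''} = { 'do', 'end', :=, ; }.
  Since Body is nullable, also add FOLLOW(Decl) = { 'do', 'end', :=, ; }.
In Decl -> Body Body: Body is at the end, add FOLLOW(Decl) = { 'do', 'end', :=, ; }.
Union: FOLLOW(Body) = { $, 'do', 'end', :=, ; }.

{ $, 'do', 'end', :=, ; }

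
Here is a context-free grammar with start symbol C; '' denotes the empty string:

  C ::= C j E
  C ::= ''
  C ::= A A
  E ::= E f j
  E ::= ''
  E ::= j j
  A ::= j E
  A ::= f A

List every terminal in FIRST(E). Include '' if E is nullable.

From E ::= E f j: E nullable, take FIRST(E) ∪ {f} = { f, j }.
E ::= '' contributes ''.
E ::= j j contributes {j}.
Union: FIRST(E) = { f, j, '' }.

{ f, j, '' }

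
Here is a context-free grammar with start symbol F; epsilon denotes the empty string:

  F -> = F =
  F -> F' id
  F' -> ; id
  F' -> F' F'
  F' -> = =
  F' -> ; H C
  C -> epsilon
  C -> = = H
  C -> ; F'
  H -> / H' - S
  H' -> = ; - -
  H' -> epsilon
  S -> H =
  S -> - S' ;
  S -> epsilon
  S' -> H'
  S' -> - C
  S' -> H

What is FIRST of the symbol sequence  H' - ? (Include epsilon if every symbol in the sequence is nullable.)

{ -, = }

Add FIRST(H')\{epsilon} = { = }; H' is nullable, continue.
- is a terminal; add {-} and stop.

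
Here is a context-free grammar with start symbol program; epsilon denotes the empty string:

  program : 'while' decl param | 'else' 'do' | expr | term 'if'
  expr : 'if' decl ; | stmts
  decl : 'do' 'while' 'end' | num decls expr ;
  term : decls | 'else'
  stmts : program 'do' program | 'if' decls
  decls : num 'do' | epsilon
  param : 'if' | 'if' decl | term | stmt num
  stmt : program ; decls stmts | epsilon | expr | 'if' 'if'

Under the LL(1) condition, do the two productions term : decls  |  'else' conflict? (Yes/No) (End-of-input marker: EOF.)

FIRST(decls) = { num, epsilon } and FIRST('else') = { 'else' }.
The first is nullable but FOLLOW(term) = { EOF, 'do', 'if', ;, num } is disjoint from FIRST of the second.

No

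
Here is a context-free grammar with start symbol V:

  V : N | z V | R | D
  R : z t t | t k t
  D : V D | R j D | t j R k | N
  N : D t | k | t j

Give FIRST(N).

From N : D t: add FIRST(D) = { k, t, z }.
N : k contributes {k}.
N : t j contributes {t}.
Union: FIRST(N) = { k, t, z }.

{ k, t, z }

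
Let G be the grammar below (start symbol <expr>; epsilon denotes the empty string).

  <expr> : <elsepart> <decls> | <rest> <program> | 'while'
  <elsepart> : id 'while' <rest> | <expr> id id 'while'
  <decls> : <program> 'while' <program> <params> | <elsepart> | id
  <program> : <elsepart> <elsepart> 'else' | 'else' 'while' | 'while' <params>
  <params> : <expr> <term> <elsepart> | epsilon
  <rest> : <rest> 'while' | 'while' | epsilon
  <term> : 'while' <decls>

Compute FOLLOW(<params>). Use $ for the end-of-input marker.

{ $, 'else', 'while', id }

In <decls> : <program> 'while' <program> <params>: <params> is at the end, add FOLLOW(<decls>) = { $, 'else', 'while', id }.
In <program> : 'while' <params>: <params> is at the end, add FOLLOW(<program>) = { $, 'else', 'while', id }.
Union: FOLLOW(<params>) = { $, 'else', 'while', id }.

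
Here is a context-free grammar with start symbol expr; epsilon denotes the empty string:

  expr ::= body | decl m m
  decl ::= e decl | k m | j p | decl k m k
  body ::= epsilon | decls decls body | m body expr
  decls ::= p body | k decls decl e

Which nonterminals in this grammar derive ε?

Directly nullable (have an epsilon-production): body.
expr ::= body with every symbol nullable, so expr is nullable.
No other nonterminal has a production whose RHS symbols are all nullable.

{ body, expr }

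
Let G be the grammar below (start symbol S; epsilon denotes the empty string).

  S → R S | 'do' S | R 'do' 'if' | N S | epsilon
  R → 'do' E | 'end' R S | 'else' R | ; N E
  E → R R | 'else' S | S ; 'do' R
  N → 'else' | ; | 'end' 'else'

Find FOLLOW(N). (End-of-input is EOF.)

In S → N S: add FIRST(S)\{epsilon} = { 'do', 'else', 'end', ; }.
  Since S is nullable, also add FOLLOW(S) = { EOF, 'do', 'else', 'end', ; }.
In R → ; N E: add FIRST(E) = { 'do', 'else', 'end', ; }.
Union: FOLLOW(N) = { EOF, 'do', 'else', 'end', ; }.

{ EOF, 'do', 'else', 'end', ; }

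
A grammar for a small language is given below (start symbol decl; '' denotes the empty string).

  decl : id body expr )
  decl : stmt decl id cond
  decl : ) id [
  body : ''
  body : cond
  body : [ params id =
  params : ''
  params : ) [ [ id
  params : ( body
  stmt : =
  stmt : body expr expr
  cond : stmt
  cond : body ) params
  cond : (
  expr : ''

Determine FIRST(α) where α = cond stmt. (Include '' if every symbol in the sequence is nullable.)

{ (, ), =, [, '' }

Add FIRST(cond)\{''} = { (, ), =, [ }; cond is nullable, continue.
Add FIRST(stmt)\{''} = { (, ), =, [ }; stmt is nullable, continue.
Every symbol is nullable, so include ''.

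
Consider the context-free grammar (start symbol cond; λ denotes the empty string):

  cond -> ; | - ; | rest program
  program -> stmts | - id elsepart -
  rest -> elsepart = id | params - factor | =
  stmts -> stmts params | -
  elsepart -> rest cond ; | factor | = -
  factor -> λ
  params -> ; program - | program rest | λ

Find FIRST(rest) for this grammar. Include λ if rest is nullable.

From rest -> elsepart = id: elsepart nullable, take FIRST(elsepart) ∪ {=} = { -, ;, = }.
From rest -> params - factor: params nullable, take FIRST(params) ∪ {-} = { -, ; }.
rest -> = contributes {=}.
Union: FIRST(rest) = { -, ;, = }.

{ -, ;, = }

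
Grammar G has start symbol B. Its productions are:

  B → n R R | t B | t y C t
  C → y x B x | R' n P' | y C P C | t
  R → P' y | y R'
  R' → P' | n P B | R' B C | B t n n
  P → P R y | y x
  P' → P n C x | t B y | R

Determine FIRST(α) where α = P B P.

Add FIRST(P) = { y }; P is not nullable, stop.

{ y }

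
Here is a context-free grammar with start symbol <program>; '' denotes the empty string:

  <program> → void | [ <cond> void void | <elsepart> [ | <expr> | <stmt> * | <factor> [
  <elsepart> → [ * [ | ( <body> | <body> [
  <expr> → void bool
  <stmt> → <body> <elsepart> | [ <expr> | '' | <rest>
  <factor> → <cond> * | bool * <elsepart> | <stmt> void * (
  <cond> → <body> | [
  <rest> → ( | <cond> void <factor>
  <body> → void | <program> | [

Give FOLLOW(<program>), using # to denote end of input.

<program> is the start symbol, so # ∈ FOLLOW(<program>).
In <body> → <program>: <program> is at the end, add FOLLOW(<body>) = { (, *, [, bool, void }.
Union: FOLLOW(<program>) = { #, (, *, [, bool, void }.

{ #, (, *, [, bool, void }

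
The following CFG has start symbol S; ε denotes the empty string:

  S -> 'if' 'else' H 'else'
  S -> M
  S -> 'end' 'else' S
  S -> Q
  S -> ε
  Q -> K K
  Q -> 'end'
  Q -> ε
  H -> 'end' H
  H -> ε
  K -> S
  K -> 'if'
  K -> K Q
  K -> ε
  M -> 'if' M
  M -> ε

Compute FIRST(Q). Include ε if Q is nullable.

{ 'end', 'if', ε }

From Q -> K K: K, K nullable, take FIRST(K) ∪ FIRST(K) = { 'end', 'if' }; also ε since the whole RHS is nullable.
Q -> 'end' contributes {'end'}.
Q -> ε contributes ε.
Union: FIRST(Q) = { 'end', 'if', ε }.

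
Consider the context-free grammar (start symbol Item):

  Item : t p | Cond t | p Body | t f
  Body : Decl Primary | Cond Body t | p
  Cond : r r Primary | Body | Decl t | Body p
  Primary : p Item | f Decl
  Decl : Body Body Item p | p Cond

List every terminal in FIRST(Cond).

{ p, r }

Cond : r r Primary contributes {r}.
From Cond : Body: add FIRST(Body) = { p, r }.
From Cond : Decl t: add FIRST(Decl) = { p, r }.
From Cond : Body p: add FIRST(Body) = { p, r }.
Union: FIRST(Cond) = { p, r }.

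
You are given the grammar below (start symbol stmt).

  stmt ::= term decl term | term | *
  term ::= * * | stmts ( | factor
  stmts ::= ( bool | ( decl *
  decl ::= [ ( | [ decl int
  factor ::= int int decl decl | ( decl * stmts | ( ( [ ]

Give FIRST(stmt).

From stmt ::= term decl term: add FIRST(term) = { (, *, int }.
From stmt ::= term: add FIRST(term) = { (, *, int }.
stmt ::= * contributes {*}.
Union: FIRST(stmt) = { (, *, int }.

{ (, *, int }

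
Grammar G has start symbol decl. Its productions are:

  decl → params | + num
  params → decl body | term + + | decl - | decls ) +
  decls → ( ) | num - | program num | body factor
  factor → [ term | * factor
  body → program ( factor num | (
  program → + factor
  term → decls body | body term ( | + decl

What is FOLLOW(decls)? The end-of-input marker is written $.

In params → decls ) +: add FIRST() +) = { ) }.
In term → decls body: add FIRST(body) = { (, + }.
Union: FOLLOW(decls) = { (, ), + }.

{ (, ), + }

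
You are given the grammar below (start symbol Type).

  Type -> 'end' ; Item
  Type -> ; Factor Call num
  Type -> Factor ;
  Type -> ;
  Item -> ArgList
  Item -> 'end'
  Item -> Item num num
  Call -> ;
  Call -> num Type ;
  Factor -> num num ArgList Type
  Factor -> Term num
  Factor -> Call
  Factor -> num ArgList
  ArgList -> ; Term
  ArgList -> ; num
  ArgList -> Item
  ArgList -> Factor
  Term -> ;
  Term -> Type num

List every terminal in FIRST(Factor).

Factor -> num num ArgList Type contributes {num}.
From Factor -> Term num: add FIRST(Term) = { 'end', ;, num }.
From Factor -> Call: add FIRST(Call) = { ;, num }.
Factor -> num ArgList contributes {num}.
Union: FIRST(Factor) = { 'end', ;, num }.

{ 'end', ;, num }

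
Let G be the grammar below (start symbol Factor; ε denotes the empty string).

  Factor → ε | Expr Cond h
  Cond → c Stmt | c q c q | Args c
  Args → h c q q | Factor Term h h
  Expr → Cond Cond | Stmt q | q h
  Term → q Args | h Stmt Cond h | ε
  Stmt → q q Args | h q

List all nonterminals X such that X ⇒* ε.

Directly nullable (have an ε-production): Factor, Term.
No other nonterminal has a production whose RHS symbols are all nullable.

{ Factor, Term }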